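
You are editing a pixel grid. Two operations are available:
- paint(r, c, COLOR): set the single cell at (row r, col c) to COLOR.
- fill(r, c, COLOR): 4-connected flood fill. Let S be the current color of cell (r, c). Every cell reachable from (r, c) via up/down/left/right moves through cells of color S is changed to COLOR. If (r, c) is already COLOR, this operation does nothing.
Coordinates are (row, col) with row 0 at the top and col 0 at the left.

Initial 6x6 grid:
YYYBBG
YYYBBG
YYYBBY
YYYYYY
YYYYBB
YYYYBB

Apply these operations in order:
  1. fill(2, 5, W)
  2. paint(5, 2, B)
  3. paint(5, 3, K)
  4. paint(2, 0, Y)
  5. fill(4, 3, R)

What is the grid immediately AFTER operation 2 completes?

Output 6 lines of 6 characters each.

Answer: WWWBBG
WWWBBG
WWWBBW
WWWWWW
WWWWBB
WWBWBB

Derivation:
After op 1 fill(2,5,W) [24 cells changed]:
WWWBBG
WWWBBG
WWWBBW
WWWWWW
WWWWBB
WWWWBB
After op 2 paint(5,2,B):
WWWBBG
WWWBBG
WWWBBW
WWWWWW
WWWWBB
WWBWBB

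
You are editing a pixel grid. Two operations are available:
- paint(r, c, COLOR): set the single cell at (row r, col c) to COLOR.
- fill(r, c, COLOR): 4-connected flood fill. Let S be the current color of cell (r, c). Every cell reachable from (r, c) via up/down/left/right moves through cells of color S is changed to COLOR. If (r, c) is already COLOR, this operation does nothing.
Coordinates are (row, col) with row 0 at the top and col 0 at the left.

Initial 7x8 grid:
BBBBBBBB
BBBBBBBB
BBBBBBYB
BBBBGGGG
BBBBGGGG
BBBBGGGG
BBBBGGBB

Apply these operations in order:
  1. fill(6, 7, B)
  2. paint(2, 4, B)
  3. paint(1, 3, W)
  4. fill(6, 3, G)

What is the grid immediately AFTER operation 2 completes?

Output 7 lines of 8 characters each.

After op 1 fill(6,7,B) [0 cells changed]:
BBBBBBBB
BBBBBBBB
BBBBBBYB
BBBBGGGG
BBBBGGGG
BBBBGGGG
BBBBGGBB
After op 2 paint(2,4,B):
BBBBBBBB
BBBBBBBB
BBBBBBYB
BBBBGGGG
BBBBGGGG
BBBBGGGG
BBBBGGBB

Answer: BBBBBBBB
BBBBBBBB
BBBBBBYB
BBBBGGGG
BBBBGGGG
BBBBGGGG
BBBBGGBB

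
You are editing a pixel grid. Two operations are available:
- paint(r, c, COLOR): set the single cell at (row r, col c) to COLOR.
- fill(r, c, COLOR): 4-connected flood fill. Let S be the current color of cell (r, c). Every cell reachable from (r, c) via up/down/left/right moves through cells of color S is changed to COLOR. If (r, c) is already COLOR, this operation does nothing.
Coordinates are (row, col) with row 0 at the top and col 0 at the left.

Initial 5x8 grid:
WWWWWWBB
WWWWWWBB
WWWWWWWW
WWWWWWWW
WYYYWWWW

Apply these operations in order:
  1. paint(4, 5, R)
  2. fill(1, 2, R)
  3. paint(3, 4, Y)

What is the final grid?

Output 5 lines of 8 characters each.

Answer: RRRRRRBB
RRRRRRBB
RRRRRRRR
RRRRYRRR
RYYYRRRR

Derivation:
After op 1 paint(4,5,R):
WWWWWWBB
WWWWWWBB
WWWWWWWW
WWWWWWWW
WYYYWRWW
After op 2 fill(1,2,R) [32 cells changed]:
RRRRRRBB
RRRRRRBB
RRRRRRRR
RRRRRRRR
RYYYRRRR
After op 3 paint(3,4,Y):
RRRRRRBB
RRRRRRBB
RRRRRRRR
RRRRYRRR
RYYYRRRR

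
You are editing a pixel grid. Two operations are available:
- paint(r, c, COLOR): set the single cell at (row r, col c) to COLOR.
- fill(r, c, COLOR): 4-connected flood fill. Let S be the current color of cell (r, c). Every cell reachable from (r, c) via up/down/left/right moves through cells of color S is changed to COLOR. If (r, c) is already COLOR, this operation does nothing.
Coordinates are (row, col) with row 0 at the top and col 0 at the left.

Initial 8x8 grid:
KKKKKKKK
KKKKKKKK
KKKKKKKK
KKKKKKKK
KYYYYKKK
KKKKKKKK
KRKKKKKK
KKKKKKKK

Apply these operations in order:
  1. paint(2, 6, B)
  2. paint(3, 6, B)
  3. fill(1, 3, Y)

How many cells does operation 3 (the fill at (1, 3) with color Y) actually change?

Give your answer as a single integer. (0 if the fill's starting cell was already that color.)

After op 1 paint(2,6,B):
KKKKKKKK
KKKKKKKK
KKKKKKBK
KKKKKKKK
KYYYYKKK
KKKKKKKK
KRKKKKKK
KKKKKKKK
After op 2 paint(3,6,B):
KKKKKKKK
KKKKKKKK
KKKKKKBK
KKKKKKBK
KYYYYKKK
KKKKKKKK
KRKKKKKK
KKKKKKKK
After op 3 fill(1,3,Y) [57 cells changed]:
YYYYYYYY
YYYYYYYY
YYYYYYBY
YYYYYYBY
YYYYYYYY
YYYYYYYY
YRYYYYYY
YYYYYYYY

Answer: 57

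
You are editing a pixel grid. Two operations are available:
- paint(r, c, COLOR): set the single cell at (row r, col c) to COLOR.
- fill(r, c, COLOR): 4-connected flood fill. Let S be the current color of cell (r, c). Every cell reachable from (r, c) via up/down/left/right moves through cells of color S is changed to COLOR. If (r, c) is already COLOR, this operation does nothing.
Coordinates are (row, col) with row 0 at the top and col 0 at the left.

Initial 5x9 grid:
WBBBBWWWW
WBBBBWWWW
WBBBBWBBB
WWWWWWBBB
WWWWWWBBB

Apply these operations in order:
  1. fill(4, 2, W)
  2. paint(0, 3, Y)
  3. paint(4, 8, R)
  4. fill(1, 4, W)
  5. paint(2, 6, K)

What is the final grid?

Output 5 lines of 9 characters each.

After op 1 fill(4,2,W) [0 cells changed]:
WBBBBWWWW
WBBBBWWWW
WBBBBWBBB
WWWWWWBBB
WWWWWWBBB
After op 2 paint(0,3,Y):
WBBYBWWWW
WBBBBWWWW
WBBBBWBBB
WWWWWWBBB
WWWWWWBBB
After op 3 paint(4,8,R):
WBBYBWWWW
WBBBBWWWW
WBBBBWBBB
WWWWWWBBB
WWWWWWBBR
After op 4 fill(1,4,W) [11 cells changed]:
WWWYWWWWW
WWWWWWWWW
WWWWWWBBB
WWWWWWBBB
WWWWWWBBR
After op 5 paint(2,6,K):
WWWYWWWWW
WWWWWWWWW
WWWWWWKBB
WWWWWWBBB
WWWWWWBBR

Answer: WWWYWWWWW
WWWWWWWWW
WWWWWWKBB
WWWWWWBBB
WWWWWWBBR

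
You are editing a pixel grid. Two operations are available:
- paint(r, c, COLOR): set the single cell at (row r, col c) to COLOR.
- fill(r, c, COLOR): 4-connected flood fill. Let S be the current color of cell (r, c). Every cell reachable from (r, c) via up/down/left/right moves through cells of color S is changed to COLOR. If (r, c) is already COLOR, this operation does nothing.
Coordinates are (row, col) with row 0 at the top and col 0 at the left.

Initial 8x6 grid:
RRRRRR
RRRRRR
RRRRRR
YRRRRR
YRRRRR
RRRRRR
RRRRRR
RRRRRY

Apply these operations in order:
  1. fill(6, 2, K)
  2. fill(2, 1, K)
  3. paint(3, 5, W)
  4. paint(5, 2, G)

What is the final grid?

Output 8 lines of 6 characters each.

Answer: KKKKKK
KKKKKK
KKKKKK
YKKKKW
YKKKKK
KKGKKK
KKKKKK
KKKKKY

Derivation:
After op 1 fill(6,2,K) [45 cells changed]:
KKKKKK
KKKKKK
KKKKKK
YKKKKK
YKKKKK
KKKKKK
KKKKKK
KKKKKY
After op 2 fill(2,1,K) [0 cells changed]:
KKKKKK
KKKKKK
KKKKKK
YKKKKK
YKKKKK
KKKKKK
KKKKKK
KKKKKY
After op 3 paint(3,5,W):
KKKKKK
KKKKKK
KKKKKK
YKKKKW
YKKKKK
KKKKKK
KKKKKK
KKKKKY
After op 4 paint(5,2,G):
KKKKKK
KKKKKK
KKKKKK
YKKKKW
YKKKKK
KKGKKK
KKKKKK
KKKKKY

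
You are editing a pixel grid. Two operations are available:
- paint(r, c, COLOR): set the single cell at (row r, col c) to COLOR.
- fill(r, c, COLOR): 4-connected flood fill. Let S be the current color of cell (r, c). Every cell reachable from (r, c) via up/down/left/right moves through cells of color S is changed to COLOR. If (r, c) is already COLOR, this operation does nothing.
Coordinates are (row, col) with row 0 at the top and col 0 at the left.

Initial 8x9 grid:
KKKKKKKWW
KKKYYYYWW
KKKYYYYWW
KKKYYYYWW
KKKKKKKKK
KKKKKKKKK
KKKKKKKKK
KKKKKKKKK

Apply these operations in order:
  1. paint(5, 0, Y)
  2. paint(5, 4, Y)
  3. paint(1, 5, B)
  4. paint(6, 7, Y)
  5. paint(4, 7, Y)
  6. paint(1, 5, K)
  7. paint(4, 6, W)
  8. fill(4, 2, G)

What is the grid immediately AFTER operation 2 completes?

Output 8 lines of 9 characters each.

After op 1 paint(5,0,Y):
KKKKKKKWW
KKKYYYYWW
KKKYYYYWW
KKKYYYYWW
KKKKKKKKK
YKKKKKKKK
KKKKKKKKK
KKKKKKKKK
After op 2 paint(5,4,Y):
KKKKKKKWW
KKKYYYYWW
KKKYYYYWW
KKKYYYYWW
KKKKKKKKK
YKKKYKKKK
KKKKKKKKK
KKKKKKKKK

Answer: KKKKKKKWW
KKKYYYYWW
KKKYYYYWW
KKKYYYYWW
KKKKKKKKK
YKKKYKKKK
KKKKKKKKK
KKKKKKKKK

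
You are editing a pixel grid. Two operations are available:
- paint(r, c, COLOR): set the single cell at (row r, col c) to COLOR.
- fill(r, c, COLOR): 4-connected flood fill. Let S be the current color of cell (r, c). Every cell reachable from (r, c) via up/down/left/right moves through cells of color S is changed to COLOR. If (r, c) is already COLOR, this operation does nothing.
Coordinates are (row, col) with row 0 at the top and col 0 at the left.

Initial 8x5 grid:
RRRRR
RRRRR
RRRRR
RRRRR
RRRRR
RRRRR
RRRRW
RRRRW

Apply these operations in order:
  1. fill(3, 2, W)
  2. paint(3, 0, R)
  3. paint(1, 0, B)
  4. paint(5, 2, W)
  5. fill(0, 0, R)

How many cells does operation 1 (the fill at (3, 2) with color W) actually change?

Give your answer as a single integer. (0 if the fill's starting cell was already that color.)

Answer: 38

Derivation:
After op 1 fill(3,2,W) [38 cells changed]:
WWWWW
WWWWW
WWWWW
WWWWW
WWWWW
WWWWW
WWWWW
WWWWW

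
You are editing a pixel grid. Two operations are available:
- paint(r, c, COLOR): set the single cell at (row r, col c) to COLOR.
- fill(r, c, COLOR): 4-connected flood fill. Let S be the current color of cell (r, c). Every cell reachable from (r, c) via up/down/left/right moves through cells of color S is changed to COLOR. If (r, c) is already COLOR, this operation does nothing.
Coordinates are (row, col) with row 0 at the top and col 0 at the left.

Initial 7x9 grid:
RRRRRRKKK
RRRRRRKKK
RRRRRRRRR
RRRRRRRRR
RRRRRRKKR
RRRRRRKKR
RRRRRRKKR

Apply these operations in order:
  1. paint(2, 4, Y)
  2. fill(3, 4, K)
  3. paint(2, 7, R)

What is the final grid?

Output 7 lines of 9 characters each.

Answer: KKKKKKKKK
KKKKKKKKK
KKKKYKKRK
KKKKKKKKK
KKKKKKKKK
KKKKKKKKK
KKKKKKKKK

Derivation:
After op 1 paint(2,4,Y):
RRRRRRKKK
RRRRRRKKK
RRRRYRRRR
RRRRRRRRR
RRRRRRKKR
RRRRRRKKR
RRRRRRKKR
After op 2 fill(3,4,K) [50 cells changed]:
KKKKKKKKK
KKKKKKKKK
KKKKYKKKK
KKKKKKKKK
KKKKKKKKK
KKKKKKKKK
KKKKKKKKK
After op 3 paint(2,7,R):
KKKKKKKKK
KKKKKKKKK
KKKKYKKRK
KKKKKKKKK
KKKKKKKKK
KKKKKKKKK
KKKKKKKKK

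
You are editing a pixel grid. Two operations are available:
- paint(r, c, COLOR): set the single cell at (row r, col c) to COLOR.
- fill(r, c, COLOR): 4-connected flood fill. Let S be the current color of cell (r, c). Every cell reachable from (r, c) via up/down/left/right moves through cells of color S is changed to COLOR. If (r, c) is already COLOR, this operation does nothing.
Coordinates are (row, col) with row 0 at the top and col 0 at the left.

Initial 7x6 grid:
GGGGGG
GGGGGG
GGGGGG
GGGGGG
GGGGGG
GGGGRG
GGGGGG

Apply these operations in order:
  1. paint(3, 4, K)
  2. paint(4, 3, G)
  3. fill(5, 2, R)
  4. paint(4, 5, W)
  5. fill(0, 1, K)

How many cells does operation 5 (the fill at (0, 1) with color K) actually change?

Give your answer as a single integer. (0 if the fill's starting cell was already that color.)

After op 1 paint(3,4,K):
GGGGGG
GGGGGG
GGGGGG
GGGGKG
GGGGGG
GGGGRG
GGGGGG
After op 2 paint(4,3,G):
GGGGGG
GGGGGG
GGGGGG
GGGGKG
GGGGGG
GGGGRG
GGGGGG
After op 3 fill(5,2,R) [40 cells changed]:
RRRRRR
RRRRRR
RRRRRR
RRRRKR
RRRRRR
RRRRRR
RRRRRR
After op 4 paint(4,5,W):
RRRRRR
RRRRRR
RRRRRR
RRRRKR
RRRRRW
RRRRRR
RRRRRR
After op 5 fill(0,1,K) [40 cells changed]:
KKKKKK
KKKKKK
KKKKKK
KKKKKK
KKKKKW
KKKKKK
KKKKKK

Answer: 40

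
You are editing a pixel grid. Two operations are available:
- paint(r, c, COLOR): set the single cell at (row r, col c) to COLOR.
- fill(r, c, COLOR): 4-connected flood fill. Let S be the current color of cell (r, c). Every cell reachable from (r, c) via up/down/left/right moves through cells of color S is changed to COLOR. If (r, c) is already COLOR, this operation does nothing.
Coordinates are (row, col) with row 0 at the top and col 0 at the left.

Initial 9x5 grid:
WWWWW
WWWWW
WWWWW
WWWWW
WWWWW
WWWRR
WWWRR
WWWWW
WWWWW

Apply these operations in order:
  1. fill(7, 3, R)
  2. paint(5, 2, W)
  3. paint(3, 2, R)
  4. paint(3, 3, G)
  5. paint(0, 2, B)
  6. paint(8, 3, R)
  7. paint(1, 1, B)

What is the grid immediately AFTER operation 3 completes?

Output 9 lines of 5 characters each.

After op 1 fill(7,3,R) [41 cells changed]:
RRRRR
RRRRR
RRRRR
RRRRR
RRRRR
RRRRR
RRRRR
RRRRR
RRRRR
After op 2 paint(5,2,W):
RRRRR
RRRRR
RRRRR
RRRRR
RRRRR
RRWRR
RRRRR
RRRRR
RRRRR
After op 3 paint(3,2,R):
RRRRR
RRRRR
RRRRR
RRRRR
RRRRR
RRWRR
RRRRR
RRRRR
RRRRR

Answer: RRRRR
RRRRR
RRRRR
RRRRR
RRRRR
RRWRR
RRRRR
RRRRR
RRRRR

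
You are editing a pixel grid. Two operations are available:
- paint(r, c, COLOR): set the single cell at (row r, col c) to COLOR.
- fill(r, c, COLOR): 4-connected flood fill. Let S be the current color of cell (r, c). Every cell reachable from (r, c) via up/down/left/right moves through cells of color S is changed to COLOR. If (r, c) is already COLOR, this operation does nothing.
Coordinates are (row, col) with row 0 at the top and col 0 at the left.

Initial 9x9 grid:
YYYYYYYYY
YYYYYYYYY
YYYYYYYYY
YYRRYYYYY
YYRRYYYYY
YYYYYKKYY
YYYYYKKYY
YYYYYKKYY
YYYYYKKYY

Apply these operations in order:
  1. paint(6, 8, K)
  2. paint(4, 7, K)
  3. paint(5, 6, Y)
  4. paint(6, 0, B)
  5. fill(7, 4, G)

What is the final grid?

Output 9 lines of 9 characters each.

After op 1 paint(6,8,K):
YYYYYYYYY
YYYYYYYYY
YYYYYYYYY
YYRRYYYYY
YYRRYYYYY
YYYYYKKYY
YYYYYKKYK
YYYYYKKYY
YYYYYKKYY
After op 2 paint(4,7,K):
YYYYYYYYY
YYYYYYYYY
YYYYYYYYY
YYRRYYYYY
YYRRYYYKY
YYYYYKKYY
YYYYYKKYK
YYYYYKKYY
YYYYYKKYY
After op 3 paint(5,6,Y):
YYYYYYYYY
YYYYYYYYY
YYYYYYYYY
YYRRYYYYY
YYRRYYYKY
YYYYYKYYY
YYYYYKKYK
YYYYYKKYY
YYYYYKKYY
After op 4 paint(6,0,B):
YYYYYYYYY
YYYYYYYYY
YYYYYYYYY
YYRRYYYYY
YYRRYYYKY
YYYYYKYYY
BYYYYKKYK
YYYYYKKYY
YYYYYKKYY
After op 5 fill(7,4,G) [67 cells changed]:
GGGGGGGGG
GGGGGGGGG
GGGGGGGGG
GGRRGGGGG
GGRRGGGKG
GGGGGKGGG
BGGGGKKGK
GGGGGKKGG
GGGGGKKGG

Answer: GGGGGGGGG
GGGGGGGGG
GGGGGGGGG
GGRRGGGGG
GGRRGGGKG
GGGGGKGGG
BGGGGKKGK
GGGGGKKGG
GGGGGKKGG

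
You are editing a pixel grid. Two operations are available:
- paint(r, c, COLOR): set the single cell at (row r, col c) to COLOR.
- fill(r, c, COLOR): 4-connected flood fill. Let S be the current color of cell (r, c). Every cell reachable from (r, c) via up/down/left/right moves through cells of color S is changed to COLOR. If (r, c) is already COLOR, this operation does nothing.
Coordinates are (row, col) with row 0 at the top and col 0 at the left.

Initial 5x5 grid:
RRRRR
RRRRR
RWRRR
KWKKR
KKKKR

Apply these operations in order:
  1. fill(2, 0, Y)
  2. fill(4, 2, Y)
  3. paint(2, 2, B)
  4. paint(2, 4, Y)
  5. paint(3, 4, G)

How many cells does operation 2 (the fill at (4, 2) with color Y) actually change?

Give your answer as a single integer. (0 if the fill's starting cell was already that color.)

Answer: 7

Derivation:
After op 1 fill(2,0,Y) [16 cells changed]:
YYYYY
YYYYY
YWYYY
KWKKY
KKKKY
After op 2 fill(4,2,Y) [7 cells changed]:
YYYYY
YYYYY
YWYYY
YWYYY
YYYYY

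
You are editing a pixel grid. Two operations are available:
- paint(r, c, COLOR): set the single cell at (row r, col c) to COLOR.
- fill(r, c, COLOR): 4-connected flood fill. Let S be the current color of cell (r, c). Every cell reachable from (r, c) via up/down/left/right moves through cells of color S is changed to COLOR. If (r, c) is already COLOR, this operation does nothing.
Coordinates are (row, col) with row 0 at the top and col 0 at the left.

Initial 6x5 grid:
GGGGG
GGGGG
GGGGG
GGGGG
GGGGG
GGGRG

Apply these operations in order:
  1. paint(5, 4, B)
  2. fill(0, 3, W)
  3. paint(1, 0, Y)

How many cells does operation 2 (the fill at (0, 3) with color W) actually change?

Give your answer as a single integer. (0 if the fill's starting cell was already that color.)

After op 1 paint(5,4,B):
GGGGG
GGGGG
GGGGG
GGGGG
GGGGG
GGGRB
After op 2 fill(0,3,W) [28 cells changed]:
WWWWW
WWWWW
WWWWW
WWWWW
WWWWW
WWWRB

Answer: 28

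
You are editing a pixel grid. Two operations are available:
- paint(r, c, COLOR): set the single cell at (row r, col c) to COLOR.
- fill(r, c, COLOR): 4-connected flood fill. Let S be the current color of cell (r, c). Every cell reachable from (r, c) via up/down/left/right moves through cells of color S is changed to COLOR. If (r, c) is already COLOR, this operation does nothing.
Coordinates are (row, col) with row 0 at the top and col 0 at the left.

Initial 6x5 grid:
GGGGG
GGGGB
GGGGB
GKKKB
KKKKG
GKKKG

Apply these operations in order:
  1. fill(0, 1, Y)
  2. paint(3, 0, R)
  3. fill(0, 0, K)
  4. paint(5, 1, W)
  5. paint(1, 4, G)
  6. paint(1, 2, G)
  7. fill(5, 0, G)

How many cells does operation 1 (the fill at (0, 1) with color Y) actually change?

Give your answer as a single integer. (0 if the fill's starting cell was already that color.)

Answer: 14

Derivation:
After op 1 fill(0,1,Y) [14 cells changed]:
YYYYY
YYYYB
YYYYB
YKKKB
KKKKG
GKKKG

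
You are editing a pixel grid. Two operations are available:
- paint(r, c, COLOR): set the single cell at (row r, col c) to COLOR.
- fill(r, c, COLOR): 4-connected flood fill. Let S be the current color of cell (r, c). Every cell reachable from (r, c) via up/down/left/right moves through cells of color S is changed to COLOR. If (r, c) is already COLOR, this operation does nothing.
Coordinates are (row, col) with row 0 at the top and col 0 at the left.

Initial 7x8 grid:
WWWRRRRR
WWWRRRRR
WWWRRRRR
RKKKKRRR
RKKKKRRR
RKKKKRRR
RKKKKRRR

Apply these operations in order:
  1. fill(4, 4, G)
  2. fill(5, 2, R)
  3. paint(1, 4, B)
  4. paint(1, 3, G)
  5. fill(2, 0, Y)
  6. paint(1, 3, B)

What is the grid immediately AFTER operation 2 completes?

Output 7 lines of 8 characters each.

After op 1 fill(4,4,G) [16 cells changed]:
WWWRRRRR
WWWRRRRR
WWWRRRRR
RGGGGRRR
RGGGGRRR
RGGGGRRR
RGGGGRRR
After op 2 fill(5,2,R) [16 cells changed]:
WWWRRRRR
WWWRRRRR
WWWRRRRR
RRRRRRRR
RRRRRRRR
RRRRRRRR
RRRRRRRR

Answer: WWWRRRRR
WWWRRRRR
WWWRRRRR
RRRRRRRR
RRRRRRRR
RRRRRRRR
RRRRRRRR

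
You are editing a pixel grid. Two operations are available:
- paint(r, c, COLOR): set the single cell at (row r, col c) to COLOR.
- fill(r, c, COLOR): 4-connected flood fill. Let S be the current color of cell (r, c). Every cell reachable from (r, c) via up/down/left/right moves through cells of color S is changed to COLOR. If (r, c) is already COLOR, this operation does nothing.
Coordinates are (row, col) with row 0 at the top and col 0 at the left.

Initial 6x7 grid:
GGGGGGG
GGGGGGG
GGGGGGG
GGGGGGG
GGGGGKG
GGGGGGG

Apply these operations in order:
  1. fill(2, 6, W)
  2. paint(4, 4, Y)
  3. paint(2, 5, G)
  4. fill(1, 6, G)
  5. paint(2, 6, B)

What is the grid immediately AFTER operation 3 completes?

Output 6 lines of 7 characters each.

After op 1 fill(2,6,W) [41 cells changed]:
WWWWWWW
WWWWWWW
WWWWWWW
WWWWWWW
WWWWWKW
WWWWWWW
After op 2 paint(4,4,Y):
WWWWWWW
WWWWWWW
WWWWWWW
WWWWWWW
WWWWYKW
WWWWWWW
After op 3 paint(2,5,G):
WWWWWWW
WWWWWWW
WWWWWGW
WWWWWWW
WWWWYKW
WWWWWWW

Answer: WWWWWWW
WWWWWWW
WWWWWGW
WWWWWWW
WWWWYKW
WWWWWWW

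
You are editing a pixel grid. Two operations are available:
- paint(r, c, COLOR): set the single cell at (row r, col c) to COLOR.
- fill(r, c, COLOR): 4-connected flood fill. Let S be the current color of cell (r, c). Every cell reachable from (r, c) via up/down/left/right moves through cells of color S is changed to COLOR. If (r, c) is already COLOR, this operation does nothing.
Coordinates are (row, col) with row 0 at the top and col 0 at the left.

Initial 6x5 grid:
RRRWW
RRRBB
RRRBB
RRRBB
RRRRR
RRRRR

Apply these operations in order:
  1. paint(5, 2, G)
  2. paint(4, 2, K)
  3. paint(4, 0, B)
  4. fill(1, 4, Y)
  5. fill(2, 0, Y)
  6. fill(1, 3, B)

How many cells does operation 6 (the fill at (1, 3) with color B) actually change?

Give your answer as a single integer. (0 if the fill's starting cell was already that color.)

After op 1 paint(5,2,G):
RRRWW
RRRBB
RRRBB
RRRBB
RRRRR
RRGRR
After op 2 paint(4,2,K):
RRRWW
RRRBB
RRRBB
RRRBB
RRKRR
RRGRR
After op 3 paint(4,0,B):
RRRWW
RRRBB
RRRBB
RRRBB
BRKRR
RRGRR
After op 4 fill(1,4,Y) [6 cells changed]:
RRRWW
RRRYY
RRRYY
RRRYY
BRKRR
RRGRR
After op 5 fill(2,0,Y) [15 cells changed]:
YYYWW
YYYYY
YYYYY
YYYYY
BYKRR
YYGRR
After op 6 fill(1,3,B) [21 cells changed]:
BBBWW
BBBBB
BBBBB
BBBBB
BBKRR
BBGRR

Answer: 21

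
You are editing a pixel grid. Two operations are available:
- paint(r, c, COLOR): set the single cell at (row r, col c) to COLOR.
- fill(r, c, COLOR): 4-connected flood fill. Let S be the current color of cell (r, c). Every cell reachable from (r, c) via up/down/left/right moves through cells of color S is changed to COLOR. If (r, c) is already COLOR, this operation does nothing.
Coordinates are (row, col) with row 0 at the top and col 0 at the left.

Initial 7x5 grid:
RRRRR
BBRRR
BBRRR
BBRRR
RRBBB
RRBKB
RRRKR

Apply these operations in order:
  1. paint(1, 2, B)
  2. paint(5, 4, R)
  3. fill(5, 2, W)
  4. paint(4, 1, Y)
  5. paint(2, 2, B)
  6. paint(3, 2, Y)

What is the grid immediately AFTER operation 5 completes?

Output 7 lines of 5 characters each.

After op 1 paint(1,2,B):
RRRRR
BBBRR
BBRRR
BBRRR
RRBBB
RRBKB
RRRKR
After op 2 paint(5,4,R):
RRRRR
BBBRR
BBRRR
BBRRR
RRBBB
RRBKR
RRRKR
After op 3 fill(5,2,W) [4 cells changed]:
RRRRR
BBBRR
BBRRR
BBRRR
RRWWW
RRWKR
RRRKR
After op 4 paint(4,1,Y):
RRRRR
BBBRR
BBRRR
BBRRR
RYWWW
RRWKR
RRRKR
After op 5 paint(2,2,B):
RRRRR
BBBRR
BBBRR
BBRRR
RYWWW
RRWKR
RRRKR

Answer: RRRRR
BBBRR
BBBRR
BBRRR
RYWWW
RRWKR
RRRKR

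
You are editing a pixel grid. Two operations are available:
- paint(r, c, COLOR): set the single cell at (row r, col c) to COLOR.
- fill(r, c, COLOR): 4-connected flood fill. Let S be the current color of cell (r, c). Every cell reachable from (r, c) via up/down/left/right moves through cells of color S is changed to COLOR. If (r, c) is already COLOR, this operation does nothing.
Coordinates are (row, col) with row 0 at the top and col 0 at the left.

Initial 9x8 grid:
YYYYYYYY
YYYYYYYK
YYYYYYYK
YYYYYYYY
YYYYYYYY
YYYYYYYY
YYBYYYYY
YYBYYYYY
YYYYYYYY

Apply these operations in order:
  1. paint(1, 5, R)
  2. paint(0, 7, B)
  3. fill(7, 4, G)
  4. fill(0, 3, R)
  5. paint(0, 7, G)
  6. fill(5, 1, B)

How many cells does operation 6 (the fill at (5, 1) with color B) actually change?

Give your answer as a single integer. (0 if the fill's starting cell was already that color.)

Answer: 67

Derivation:
After op 1 paint(1,5,R):
YYYYYYYY
YYYYYRYK
YYYYYYYK
YYYYYYYY
YYYYYYYY
YYYYYYYY
YYBYYYYY
YYBYYYYY
YYYYYYYY
After op 2 paint(0,7,B):
YYYYYYYB
YYYYYRYK
YYYYYYYK
YYYYYYYY
YYYYYYYY
YYYYYYYY
YYBYYYYY
YYBYYYYY
YYYYYYYY
After op 3 fill(7,4,G) [66 cells changed]:
GGGGGGGB
GGGGGRGK
GGGGGGGK
GGGGGGGG
GGGGGGGG
GGGGGGGG
GGBGGGGG
GGBGGGGG
GGGGGGGG
After op 4 fill(0,3,R) [66 cells changed]:
RRRRRRRB
RRRRRRRK
RRRRRRRK
RRRRRRRR
RRRRRRRR
RRRRRRRR
RRBRRRRR
RRBRRRRR
RRRRRRRR
After op 5 paint(0,7,G):
RRRRRRRG
RRRRRRRK
RRRRRRRK
RRRRRRRR
RRRRRRRR
RRRRRRRR
RRBRRRRR
RRBRRRRR
RRRRRRRR
After op 6 fill(5,1,B) [67 cells changed]:
BBBBBBBG
BBBBBBBK
BBBBBBBK
BBBBBBBB
BBBBBBBB
BBBBBBBB
BBBBBBBB
BBBBBBBB
BBBBBBBB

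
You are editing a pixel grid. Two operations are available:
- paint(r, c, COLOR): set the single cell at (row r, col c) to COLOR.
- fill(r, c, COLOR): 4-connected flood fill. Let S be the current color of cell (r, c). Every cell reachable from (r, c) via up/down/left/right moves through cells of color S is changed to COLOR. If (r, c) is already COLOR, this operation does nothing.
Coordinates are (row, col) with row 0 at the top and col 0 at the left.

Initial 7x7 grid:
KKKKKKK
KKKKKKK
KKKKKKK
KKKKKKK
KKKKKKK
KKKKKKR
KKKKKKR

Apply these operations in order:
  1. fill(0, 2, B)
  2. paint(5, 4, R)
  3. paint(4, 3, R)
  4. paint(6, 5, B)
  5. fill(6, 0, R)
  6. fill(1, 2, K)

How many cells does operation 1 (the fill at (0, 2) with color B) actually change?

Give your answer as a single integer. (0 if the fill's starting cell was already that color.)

Answer: 47

Derivation:
After op 1 fill(0,2,B) [47 cells changed]:
BBBBBBB
BBBBBBB
BBBBBBB
BBBBBBB
BBBBBBB
BBBBBBR
BBBBBBR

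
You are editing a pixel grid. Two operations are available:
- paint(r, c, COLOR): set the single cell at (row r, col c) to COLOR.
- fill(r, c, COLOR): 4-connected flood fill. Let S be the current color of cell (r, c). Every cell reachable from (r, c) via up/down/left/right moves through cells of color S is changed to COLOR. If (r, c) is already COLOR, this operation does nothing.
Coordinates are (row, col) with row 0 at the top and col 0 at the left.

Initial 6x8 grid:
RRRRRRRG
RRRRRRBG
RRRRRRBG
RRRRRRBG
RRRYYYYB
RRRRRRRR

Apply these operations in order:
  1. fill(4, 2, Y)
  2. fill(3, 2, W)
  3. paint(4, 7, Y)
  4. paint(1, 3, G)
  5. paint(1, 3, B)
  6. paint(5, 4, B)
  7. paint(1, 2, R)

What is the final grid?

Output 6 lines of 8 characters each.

Answer: WWWWWWWG
WWRBWWBG
WWWWWWBG
WWWWWWBG
WWWWWWWY
WWWWBWWW

Derivation:
After op 1 fill(4,2,Y) [36 cells changed]:
YYYYYYYG
YYYYYYBG
YYYYYYBG
YYYYYYBG
YYYYYYYB
YYYYYYYY
After op 2 fill(3,2,W) [40 cells changed]:
WWWWWWWG
WWWWWWBG
WWWWWWBG
WWWWWWBG
WWWWWWWB
WWWWWWWW
After op 3 paint(4,7,Y):
WWWWWWWG
WWWWWWBG
WWWWWWBG
WWWWWWBG
WWWWWWWY
WWWWWWWW
After op 4 paint(1,3,G):
WWWWWWWG
WWWGWWBG
WWWWWWBG
WWWWWWBG
WWWWWWWY
WWWWWWWW
After op 5 paint(1,3,B):
WWWWWWWG
WWWBWWBG
WWWWWWBG
WWWWWWBG
WWWWWWWY
WWWWWWWW
After op 6 paint(5,4,B):
WWWWWWWG
WWWBWWBG
WWWWWWBG
WWWWWWBG
WWWWWWWY
WWWWBWWW
After op 7 paint(1,2,R):
WWWWWWWG
WWRBWWBG
WWWWWWBG
WWWWWWBG
WWWWWWWY
WWWWBWWW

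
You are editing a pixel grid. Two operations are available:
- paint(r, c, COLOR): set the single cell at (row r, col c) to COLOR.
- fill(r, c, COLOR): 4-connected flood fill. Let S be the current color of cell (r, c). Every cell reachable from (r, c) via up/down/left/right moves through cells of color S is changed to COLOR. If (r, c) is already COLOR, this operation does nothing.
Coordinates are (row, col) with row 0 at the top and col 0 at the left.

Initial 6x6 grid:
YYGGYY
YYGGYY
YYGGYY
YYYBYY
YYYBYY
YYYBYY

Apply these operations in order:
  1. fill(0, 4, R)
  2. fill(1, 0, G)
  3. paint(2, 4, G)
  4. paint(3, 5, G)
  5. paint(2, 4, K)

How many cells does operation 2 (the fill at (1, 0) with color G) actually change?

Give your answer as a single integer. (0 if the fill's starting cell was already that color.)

Answer: 15

Derivation:
After op 1 fill(0,4,R) [12 cells changed]:
YYGGRR
YYGGRR
YYGGRR
YYYBRR
YYYBRR
YYYBRR
After op 2 fill(1,0,G) [15 cells changed]:
GGGGRR
GGGGRR
GGGGRR
GGGBRR
GGGBRR
GGGBRR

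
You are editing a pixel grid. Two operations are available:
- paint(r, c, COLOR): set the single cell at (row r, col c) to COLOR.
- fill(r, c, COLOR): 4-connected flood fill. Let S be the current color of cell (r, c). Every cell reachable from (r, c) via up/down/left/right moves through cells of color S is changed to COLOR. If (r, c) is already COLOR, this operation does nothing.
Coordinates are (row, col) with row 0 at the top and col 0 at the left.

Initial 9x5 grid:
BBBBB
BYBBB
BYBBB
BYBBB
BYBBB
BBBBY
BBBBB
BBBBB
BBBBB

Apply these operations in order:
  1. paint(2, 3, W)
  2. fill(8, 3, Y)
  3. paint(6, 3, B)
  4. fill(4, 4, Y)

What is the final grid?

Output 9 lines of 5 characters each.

Answer: YYYYY
YYYYY
YYYWY
YYYYY
YYYYY
YYYYY
YYYBY
YYYYY
YYYYY

Derivation:
After op 1 paint(2,3,W):
BBBBB
BYBBB
BYBWB
BYBBB
BYBBB
BBBBY
BBBBB
BBBBB
BBBBB
After op 2 fill(8,3,Y) [39 cells changed]:
YYYYY
YYYYY
YYYWY
YYYYY
YYYYY
YYYYY
YYYYY
YYYYY
YYYYY
After op 3 paint(6,3,B):
YYYYY
YYYYY
YYYWY
YYYYY
YYYYY
YYYYY
YYYBY
YYYYY
YYYYY
After op 4 fill(4,4,Y) [0 cells changed]:
YYYYY
YYYYY
YYYWY
YYYYY
YYYYY
YYYYY
YYYBY
YYYYY
YYYYY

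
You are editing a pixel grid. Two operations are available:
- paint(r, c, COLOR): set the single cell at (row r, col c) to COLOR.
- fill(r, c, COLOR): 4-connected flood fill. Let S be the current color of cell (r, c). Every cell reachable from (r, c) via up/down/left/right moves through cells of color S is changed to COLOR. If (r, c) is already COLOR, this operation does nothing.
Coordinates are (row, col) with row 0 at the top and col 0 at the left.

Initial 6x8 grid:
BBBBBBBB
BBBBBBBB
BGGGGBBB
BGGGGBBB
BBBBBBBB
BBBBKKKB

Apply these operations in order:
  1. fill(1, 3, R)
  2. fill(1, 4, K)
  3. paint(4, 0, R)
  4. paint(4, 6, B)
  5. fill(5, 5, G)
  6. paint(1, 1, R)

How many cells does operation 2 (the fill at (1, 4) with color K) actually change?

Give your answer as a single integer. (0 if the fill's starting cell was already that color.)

After op 1 fill(1,3,R) [37 cells changed]:
RRRRRRRR
RRRRRRRR
RGGGGRRR
RGGGGRRR
RRRRRRRR
RRRRKKKR
After op 2 fill(1,4,K) [37 cells changed]:
KKKKKKKK
KKKKKKKK
KGGGGKKK
KGGGGKKK
KKKKKKKK
KKKKKKKK

Answer: 37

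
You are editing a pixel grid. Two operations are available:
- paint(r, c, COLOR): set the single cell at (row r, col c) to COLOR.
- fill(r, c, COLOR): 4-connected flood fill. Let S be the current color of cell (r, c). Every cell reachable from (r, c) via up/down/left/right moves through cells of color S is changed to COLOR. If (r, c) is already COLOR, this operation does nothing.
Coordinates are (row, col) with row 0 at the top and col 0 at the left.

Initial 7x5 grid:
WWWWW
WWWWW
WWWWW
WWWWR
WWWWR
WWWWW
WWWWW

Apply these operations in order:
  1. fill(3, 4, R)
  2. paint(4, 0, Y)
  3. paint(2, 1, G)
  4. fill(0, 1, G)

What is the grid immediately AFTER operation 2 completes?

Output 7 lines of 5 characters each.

After op 1 fill(3,4,R) [0 cells changed]:
WWWWW
WWWWW
WWWWW
WWWWR
WWWWR
WWWWW
WWWWW
After op 2 paint(4,0,Y):
WWWWW
WWWWW
WWWWW
WWWWR
YWWWR
WWWWW
WWWWW

Answer: WWWWW
WWWWW
WWWWW
WWWWR
YWWWR
WWWWW
WWWWW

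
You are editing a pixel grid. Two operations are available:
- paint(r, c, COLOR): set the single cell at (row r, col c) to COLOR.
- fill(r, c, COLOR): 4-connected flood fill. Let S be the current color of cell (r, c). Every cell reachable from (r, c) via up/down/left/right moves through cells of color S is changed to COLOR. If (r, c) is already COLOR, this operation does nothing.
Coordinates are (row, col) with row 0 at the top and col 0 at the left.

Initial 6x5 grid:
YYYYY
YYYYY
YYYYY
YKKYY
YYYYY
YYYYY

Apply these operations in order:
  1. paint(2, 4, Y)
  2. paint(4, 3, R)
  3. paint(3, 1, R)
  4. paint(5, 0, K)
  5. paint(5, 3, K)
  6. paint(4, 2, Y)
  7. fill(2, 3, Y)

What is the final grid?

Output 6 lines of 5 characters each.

Answer: YYYYY
YYYYY
YYYYY
YRKYY
YYYRY
KYYKY

Derivation:
After op 1 paint(2,4,Y):
YYYYY
YYYYY
YYYYY
YKKYY
YYYYY
YYYYY
After op 2 paint(4,3,R):
YYYYY
YYYYY
YYYYY
YKKYY
YYYRY
YYYYY
After op 3 paint(3,1,R):
YYYYY
YYYYY
YYYYY
YRKYY
YYYRY
YYYYY
After op 4 paint(5,0,K):
YYYYY
YYYYY
YYYYY
YRKYY
YYYRY
KYYYY
After op 5 paint(5,3,K):
YYYYY
YYYYY
YYYYY
YRKYY
YYYRY
KYYKY
After op 6 paint(4,2,Y):
YYYYY
YYYYY
YYYYY
YRKYY
YYYRY
KYYKY
After op 7 fill(2,3,Y) [0 cells changed]:
YYYYY
YYYYY
YYYYY
YRKYY
YYYRY
KYYKY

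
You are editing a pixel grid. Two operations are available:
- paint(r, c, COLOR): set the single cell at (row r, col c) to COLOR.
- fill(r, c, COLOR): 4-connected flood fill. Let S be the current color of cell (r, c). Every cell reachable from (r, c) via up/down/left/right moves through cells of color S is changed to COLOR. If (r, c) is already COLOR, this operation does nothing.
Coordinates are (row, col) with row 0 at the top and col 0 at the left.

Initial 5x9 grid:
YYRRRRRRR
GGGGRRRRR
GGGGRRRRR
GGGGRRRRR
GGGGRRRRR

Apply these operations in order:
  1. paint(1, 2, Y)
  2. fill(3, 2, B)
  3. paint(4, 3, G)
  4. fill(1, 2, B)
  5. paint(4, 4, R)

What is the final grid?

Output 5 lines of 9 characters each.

After op 1 paint(1,2,Y):
YYRRRRRRR
GGYGRRRRR
GGGGRRRRR
GGGGRRRRR
GGGGRRRRR
After op 2 fill(3,2,B) [15 cells changed]:
YYRRRRRRR
BBYBRRRRR
BBBBRRRRR
BBBBRRRRR
BBBBRRRRR
After op 3 paint(4,3,G):
YYRRRRRRR
BBYBRRRRR
BBBBRRRRR
BBBBRRRRR
BBBGRRRRR
After op 4 fill(1,2,B) [1 cells changed]:
YYRRRRRRR
BBBBRRRRR
BBBBRRRRR
BBBBRRRRR
BBBGRRRRR
After op 5 paint(4,4,R):
YYRRRRRRR
BBBBRRRRR
BBBBRRRRR
BBBBRRRRR
BBBGRRRRR

Answer: YYRRRRRRR
BBBBRRRRR
BBBBRRRRR
BBBBRRRRR
BBBGRRRRR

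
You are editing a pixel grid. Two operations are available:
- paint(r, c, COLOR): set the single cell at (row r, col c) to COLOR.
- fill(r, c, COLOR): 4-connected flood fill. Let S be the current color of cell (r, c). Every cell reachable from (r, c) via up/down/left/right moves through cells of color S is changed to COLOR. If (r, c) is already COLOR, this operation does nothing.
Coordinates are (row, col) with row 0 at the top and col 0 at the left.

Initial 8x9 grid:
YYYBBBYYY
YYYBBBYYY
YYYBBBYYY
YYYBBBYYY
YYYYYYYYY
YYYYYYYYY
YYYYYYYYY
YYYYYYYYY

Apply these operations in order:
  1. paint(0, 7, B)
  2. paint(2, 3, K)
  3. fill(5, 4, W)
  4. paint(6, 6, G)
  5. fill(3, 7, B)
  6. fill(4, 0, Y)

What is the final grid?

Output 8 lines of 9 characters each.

Answer: YYYYYYYYY
YYYYYYYYY
YYYKYYYYY
YYYYYYYYY
YYYYYYYYY
YYYYYYYYY
YYYYYYGYY
YYYYYYYYY

Derivation:
After op 1 paint(0,7,B):
YYYBBBYBY
YYYBBBYYY
YYYBBBYYY
YYYBBBYYY
YYYYYYYYY
YYYYYYYYY
YYYYYYYYY
YYYYYYYYY
After op 2 paint(2,3,K):
YYYBBBYBY
YYYBBBYYY
YYYKBBYYY
YYYBBBYYY
YYYYYYYYY
YYYYYYYYY
YYYYYYYYY
YYYYYYYYY
After op 3 fill(5,4,W) [59 cells changed]:
WWWBBBWBW
WWWBBBWWW
WWWKBBWWW
WWWBBBWWW
WWWWWWWWW
WWWWWWWWW
WWWWWWWWW
WWWWWWWWW
After op 4 paint(6,6,G):
WWWBBBWBW
WWWBBBWWW
WWWKBBWWW
WWWBBBWWW
WWWWWWWWW
WWWWWWWWW
WWWWWWGWW
WWWWWWWWW
After op 5 fill(3,7,B) [58 cells changed]:
BBBBBBBBB
BBBBBBBBB
BBBKBBBBB
BBBBBBBBB
BBBBBBBBB
BBBBBBBBB
BBBBBBGBB
BBBBBBBBB
After op 6 fill(4,0,Y) [70 cells changed]:
YYYYYYYYY
YYYYYYYYY
YYYKYYYYY
YYYYYYYYY
YYYYYYYYY
YYYYYYYYY
YYYYYYGYY
YYYYYYYYY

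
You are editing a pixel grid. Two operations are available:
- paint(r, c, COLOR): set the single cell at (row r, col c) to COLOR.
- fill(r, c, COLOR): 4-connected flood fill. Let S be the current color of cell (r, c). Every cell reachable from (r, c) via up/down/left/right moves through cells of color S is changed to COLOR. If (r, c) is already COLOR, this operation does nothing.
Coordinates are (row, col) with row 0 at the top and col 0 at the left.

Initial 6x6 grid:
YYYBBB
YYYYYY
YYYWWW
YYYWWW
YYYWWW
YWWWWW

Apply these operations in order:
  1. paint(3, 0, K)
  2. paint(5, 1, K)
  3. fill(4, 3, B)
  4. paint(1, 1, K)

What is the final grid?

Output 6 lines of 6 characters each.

After op 1 paint(3,0,K):
YYYBBB
YYYYYY
YYYWWW
KYYWWW
YYYWWW
YWWWWW
After op 2 paint(5,1,K):
YYYBBB
YYYYYY
YYYWWW
KYYWWW
YYYWWW
YKWWWW
After op 3 fill(4,3,B) [13 cells changed]:
YYYBBB
YYYYYY
YYYBBB
KYYBBB
YYYBBB
YKBBBB
After op 4 paint(1,1,K):
YYYBBB
YKYYYY
YYYBBB
KYYBBB
YYYBBB
YKBBBB

Answer: YYYBBB
YKYYYY
YYYBBB
KYYBBB
YYYBBB
YKBBBB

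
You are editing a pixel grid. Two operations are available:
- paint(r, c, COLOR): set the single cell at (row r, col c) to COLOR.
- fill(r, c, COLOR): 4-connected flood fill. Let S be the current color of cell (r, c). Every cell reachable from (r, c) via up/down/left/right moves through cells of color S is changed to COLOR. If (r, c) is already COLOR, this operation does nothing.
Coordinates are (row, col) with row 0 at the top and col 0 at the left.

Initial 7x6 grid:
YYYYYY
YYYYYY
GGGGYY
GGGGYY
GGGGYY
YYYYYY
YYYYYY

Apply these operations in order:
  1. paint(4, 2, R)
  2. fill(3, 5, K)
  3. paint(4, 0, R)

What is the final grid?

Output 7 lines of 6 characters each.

Answer: KKKKKK
KKKKKK
GGGGKK
GGGGKK
RGRGKK
KKKKKK
KKKKKK

Derivation:
After op 1 paint(4,2,R):
YYYYYY
YYYYYY
GGGGYY
GGGGYY
GGRGYY
YYYYYY
YYYYYY
After op 2 fill(3,5,K) [30 cells changed]:
KKKKKK
KKKKKK
GGGGKK
GGGGKK
GGRGKK
KKKKKK
KKKKKK
After op 3 paint(4,0,R):
KKKKKK
KKKKKK
GGGGKK
GGGGKK
RGRGKK
KKKKKK
KKKKKK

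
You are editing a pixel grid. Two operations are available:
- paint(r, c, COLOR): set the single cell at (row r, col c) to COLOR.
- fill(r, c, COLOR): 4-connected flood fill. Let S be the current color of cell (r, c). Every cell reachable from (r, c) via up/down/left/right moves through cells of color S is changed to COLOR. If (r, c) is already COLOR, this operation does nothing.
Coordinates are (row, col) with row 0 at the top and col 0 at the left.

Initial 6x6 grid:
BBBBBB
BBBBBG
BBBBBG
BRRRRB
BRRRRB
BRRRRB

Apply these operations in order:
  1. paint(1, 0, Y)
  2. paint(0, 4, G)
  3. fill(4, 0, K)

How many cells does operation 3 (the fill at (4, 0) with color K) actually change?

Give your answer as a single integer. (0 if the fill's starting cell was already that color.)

After op 1 paint(1,0,Y):
BBBBBB
YBBBBG
BBBBBG
BRRRRB
BRRRRB
BRRRRB
After op 2 paint(0,4,G):
BBBBGB
YBBBBG
BBBBBG
BRRRRB
BRRRRB
BRRRRB
After op 3 fill(4,0,K) [16 cells changed]:
KKKKGB
YKKKKG
KKKKKG
KRRRRB
KRRRRB
KRRRRB

Answer: 16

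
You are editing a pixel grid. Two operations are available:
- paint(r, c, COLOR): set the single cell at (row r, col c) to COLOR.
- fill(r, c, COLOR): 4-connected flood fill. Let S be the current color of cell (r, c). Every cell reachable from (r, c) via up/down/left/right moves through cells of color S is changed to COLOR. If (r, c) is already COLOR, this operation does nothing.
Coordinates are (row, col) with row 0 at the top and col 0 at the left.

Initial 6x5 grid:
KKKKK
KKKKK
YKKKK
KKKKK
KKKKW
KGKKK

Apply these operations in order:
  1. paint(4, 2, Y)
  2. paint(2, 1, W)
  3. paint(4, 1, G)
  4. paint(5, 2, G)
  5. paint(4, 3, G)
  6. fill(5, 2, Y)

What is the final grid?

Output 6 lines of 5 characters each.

After op 1 paint(4,2,Y):
KKKKK
KKKKK
YKKKK
KKKKK
KKYKW
KGKKK
After op 2 paint(2,1,W):
KKKKK
KKKKK
YWKKK
KKKKK
KKYKW
KGKKK
After op 3 paint(4,1,G):
KKKKK
KKKKK
YWKKK
KKKKK
KGYKW
KGKKK
After op 4 paint(5,2,G):
KKKKK
KKKKK
YWKKK
KKKKK
KGYKW
KGGKK
After op 5 paint(4,3,G):
KKKKK
KKKKK
YWKKK
KKKKK
KGYGW
KGGKK
After op 6 fill(5,2,Y) [3 cells changed]:
KKKKK
KKKKK
YWKKK
KKKKK
KYYGW
KYYKK

Answer: KKKKK
KKKKK
YWKKK
KKKKK
KYYGW
KYYKK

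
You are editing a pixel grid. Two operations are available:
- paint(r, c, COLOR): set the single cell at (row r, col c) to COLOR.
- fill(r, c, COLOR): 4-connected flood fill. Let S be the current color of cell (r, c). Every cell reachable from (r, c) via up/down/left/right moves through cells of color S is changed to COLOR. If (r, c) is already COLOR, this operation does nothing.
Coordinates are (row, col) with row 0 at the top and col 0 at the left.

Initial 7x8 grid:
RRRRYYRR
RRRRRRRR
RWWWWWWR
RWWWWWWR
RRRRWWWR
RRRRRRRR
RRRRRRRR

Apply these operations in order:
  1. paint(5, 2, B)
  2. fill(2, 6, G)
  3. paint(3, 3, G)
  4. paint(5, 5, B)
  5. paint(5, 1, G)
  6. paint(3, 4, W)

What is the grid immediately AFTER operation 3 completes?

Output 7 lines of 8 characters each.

After op 1 paint(5,2,B):
RRRRYYRR
RRRRRRRR
RWWWWWWR
RWWWWWWR
RRRRWWWR
RRBRRRRR
RRRRRRRR
After op 2 fill(2,6,G) [15 cells changed]:
RRRRYYRR
RRRRRRRR
RGGGGGGR
RGGGGGGR
RRRRGGGR
RRBRRRRR
RRRRRRRR
After op 3 paint(3,3,G):
RRRRYYRR
RRRRRRRR
RGGGGGGR
RGGGGGGR
RRRRGGGR
RRBRRRRR
RRRRRRRR

Answer: RRRRYYRR
RRRRRRRR
RGGGGGGR
RGGGGGGR
RRRRGGGR
RRBRRRRR
RRRRRRRR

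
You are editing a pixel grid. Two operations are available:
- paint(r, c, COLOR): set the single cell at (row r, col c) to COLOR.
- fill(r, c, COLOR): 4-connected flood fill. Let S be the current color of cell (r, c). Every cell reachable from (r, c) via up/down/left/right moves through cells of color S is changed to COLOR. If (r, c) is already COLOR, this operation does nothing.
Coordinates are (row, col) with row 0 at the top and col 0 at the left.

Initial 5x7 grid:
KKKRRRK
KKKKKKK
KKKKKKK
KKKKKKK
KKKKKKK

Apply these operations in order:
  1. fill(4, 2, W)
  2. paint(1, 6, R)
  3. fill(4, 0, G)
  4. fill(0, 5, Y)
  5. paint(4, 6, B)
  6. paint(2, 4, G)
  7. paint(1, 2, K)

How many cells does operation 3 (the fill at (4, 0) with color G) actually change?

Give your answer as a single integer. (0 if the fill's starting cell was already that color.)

After op 1 fill(4,2,W) [32 cells changed]:
WWWRRRW
WWWWWWW
WWWWWWW
WWWWWWW
WWWWWWW
After op 2 paint(1,6,R):
WWWRRRW
WWWWWWR
WWWWWWW
WWWWWWW
WWWWWWW
After op 3 fill(4,0,G) [30 cells changed]:
GGGRRRW
GGGGGGR
GGGGGGG
GGGGGGG
GGGGGGG

Answer: 30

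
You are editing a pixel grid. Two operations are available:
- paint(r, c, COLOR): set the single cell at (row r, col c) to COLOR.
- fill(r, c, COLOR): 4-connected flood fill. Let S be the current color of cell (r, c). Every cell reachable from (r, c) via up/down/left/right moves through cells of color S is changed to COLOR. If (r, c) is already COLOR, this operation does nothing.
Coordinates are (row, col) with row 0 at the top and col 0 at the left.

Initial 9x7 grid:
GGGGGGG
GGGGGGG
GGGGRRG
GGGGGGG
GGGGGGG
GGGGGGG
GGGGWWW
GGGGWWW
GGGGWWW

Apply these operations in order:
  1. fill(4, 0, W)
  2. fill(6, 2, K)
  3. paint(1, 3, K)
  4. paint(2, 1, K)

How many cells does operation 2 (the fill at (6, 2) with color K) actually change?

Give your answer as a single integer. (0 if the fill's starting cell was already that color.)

After op 1 fill(4,0,W) [52 cells changed]:
WWWWWWW
WWWWWWW
WWWWRRW
WWWWWWW
WWWWWWW
WWWWWWW
WWWWWWW
WWWWWWW
WWWWWWW
After op 2 fill(6,2,K) [61 cells changed]:
KKKKKKK
KKKKKKK
KKKKRRK
KKKKKKK
KKKKKKK
KKKKKKK
KKKKKKK
KKKKKKK
KKKKKKK

Answer: 61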